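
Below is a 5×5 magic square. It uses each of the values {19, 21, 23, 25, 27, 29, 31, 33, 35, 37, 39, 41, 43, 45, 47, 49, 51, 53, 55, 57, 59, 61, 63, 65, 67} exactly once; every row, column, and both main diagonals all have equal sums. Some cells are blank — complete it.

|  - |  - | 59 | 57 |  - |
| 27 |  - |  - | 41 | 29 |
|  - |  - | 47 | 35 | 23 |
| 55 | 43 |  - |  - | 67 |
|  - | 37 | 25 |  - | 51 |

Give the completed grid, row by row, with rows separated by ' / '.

The 25 entries sum to 1075, so each line sums to 1075/5 = 215.
The remaining cell in column 5 is (1,5) = 215 − 170 = 45.
Anti-diagonal must total 215; the given cells sum to 176, so (5,1) = 39.
Row 5 needs 215; the known cells sum to 152, so (5,4) = 63.
Column 4 must total 215; the given cells sum to 196, so (4,4) = 19.
Row 4 needs 215; the known cells sum to 184, so (4,3) = 31.
The remaining cell in column 3 is (2,3) = 215 − 162 = 53.
Row 2 needs 215; the known cells sum to 150, so (2,2) = 65.
The remaining cell in main diagonal is (1,1) = 215 − 182 = 33.
Row 1: 33 + 59 + 57 + 45 + ? = 215, so (1,2) = 21.
Column 1 needs 215; the known cells sum to 154, so (3,1) = 61.
Column 2 must total 215; the given cells sum to 166, so (3,2) = 49.

33 21 59 57 45 / 27 65 53 41 29 / 61 49 47 35 23 / 55 43 31 19 67 / 39 37 25 63 51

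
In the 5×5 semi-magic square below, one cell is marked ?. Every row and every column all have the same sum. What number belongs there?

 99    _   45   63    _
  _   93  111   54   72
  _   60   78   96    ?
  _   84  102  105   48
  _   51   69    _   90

Column 3 is complete and sums to 405; that is the magic constant.
Row 2 needs 405; the known cells sum to 330, so (2,1) = 75.
The remaining cell in row 4 is (4,1) = 405 − 339 = 66.
The remaining cell in column 2 is (1,2) = 405 − 288 = 117.
From column 4, 405 − (63 + 54 + 96 + 105) gives (5,4) = 87.
Row 1: 99 + 117 + 45 + 63 + ? = 405, so (1,5) = 81.
The remaining cell in row 5 is (5,1) = 405 − 297 = 108.
Column 1 needs 405; the known cells sum to 348, so (3,1) = 57.
From column 5, 405 − (81 + 72 + 48 + 90) gives (3,5) = 114.

114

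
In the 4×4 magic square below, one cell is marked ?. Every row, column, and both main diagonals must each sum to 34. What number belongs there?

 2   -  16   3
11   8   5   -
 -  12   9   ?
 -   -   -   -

The remaining cell in row 1 is (1,2) = 34 − 21 = 13.
Using row 2: 11 + 8 + 5 + ? → (2,4) = 34 − 24 = 10.
Column 2: 13 + 8 + 12 + ? = 34, so (4,2) = 1.
Column 3 needs 34; the known cells sum to 30, so (4,3) = 4.
Main diagonal must total 34; the given cells sum to 19, so (4,4) = 15.
The remaining cell in anti-diagonal is (4,1) = 34 − 20 = 14.
Column 1 needs 34; the known cells sum to 27, so (3,1) = 7.
The remaining cell in column 4 is (3,4) = 34 − 28 = 6.

6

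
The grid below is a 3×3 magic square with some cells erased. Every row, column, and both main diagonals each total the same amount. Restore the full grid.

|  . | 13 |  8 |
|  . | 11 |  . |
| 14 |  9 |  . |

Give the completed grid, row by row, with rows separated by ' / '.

12 13 8 / 7 11 15 / 14 9 10

Column 2 is already complete: 13 + 11 + 9 = 33, so that is the magic constant.
The remaining cell in row 1 is (1,1) = 33 − 21 = 12.
The remaining cell in row 3 is (3,3) = 33 − 23 = 10.
Column 1 needs 33; the known cells sum to 26, so (2,1) = 7.
Column 3: 8 + 10 + ? = 33, so (2,3) = 15.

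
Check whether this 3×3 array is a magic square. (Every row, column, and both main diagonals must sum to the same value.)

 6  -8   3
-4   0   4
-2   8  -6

No — row 1 sums to 1 but row 3 sums to 0.

Row 1: 6 + (-8) + 3 = 1.
Row 2: -4 + 0 + 4 = 0.
Row 3: -2 + 8 + (-6) = 0.
Column 1: 6 + (-4) + (-2) = 0.
Column 2: -8 + 0 + 8 = 0.
Column 3: 3 + 4 + (-6) = 1.
Main diagonal: 6 + 0 + (-6) = 0.
Anti-diagonal: 3 + 0 + (-2) = 1.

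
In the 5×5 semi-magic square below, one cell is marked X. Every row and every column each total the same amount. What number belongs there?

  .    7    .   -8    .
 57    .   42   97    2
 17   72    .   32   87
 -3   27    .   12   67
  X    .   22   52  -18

Column 4 is complete and sums to 185; that is the magic constant.
Row 2 must total 185; the given cells sum to 198, so (2,2) = -13.
Row 3 needs 185; the known cells sum to 208, so (3,3) = -23.
The remaining cell in row 4 is (4,3) = 185 − 103 = 82.
Column 2 must total 185; the given cells sum to 93, so (5,2) = 92.
The remaining cell in column 3 is (1,3) = 185 − 123 = 62.
The remaining cell in column 5 is (1,5) = 185 − 138 = 47.
Row 1: 7 + 62 + (-8) + 47 + ? = 185, so (1,1) = 77.
Row 5: 92 + 22 + 52 + (-18) + ? = 185, so (5,1) = 37.

37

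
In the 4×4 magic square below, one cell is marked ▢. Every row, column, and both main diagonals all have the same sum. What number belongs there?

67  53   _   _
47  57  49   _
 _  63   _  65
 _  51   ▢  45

Column 2 is complete and sums to 224; that is the magic constant.
Using row 2: 47 + 57 + 49 + ? → (2,4) = 224 − 153 = 71.
From column 4, 224 − (71 + 65 + 45) gives (1,4) = 43.
The remaining cell in main diagonal is (3,3) = 224 − 169 = 55.
Anti-diagonal needs 224; the known cells sum to 155, so (4,1) = 69.
Row 1 must total 224; the given cells sum to 163, so (1,3) = 61.
Row 3 must total 224; the given cells sum to 183, so (3,1) = 41.
Using row 4: 69 + 51 + 45 + ? → (4,3) = 224 − 165 = 59.

59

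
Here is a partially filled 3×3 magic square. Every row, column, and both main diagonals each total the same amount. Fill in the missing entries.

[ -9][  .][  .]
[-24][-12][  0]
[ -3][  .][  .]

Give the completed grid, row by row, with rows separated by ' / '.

Column 1 is already complete: -9 + -24 + -3 = -36, so that is the magic constant.
Using main diagonal: -9 + (-12) + ? → (3,3) = -36 − (-21) = -15.
Anti-diagonal: -12 + (-3) + ? = -36, so (1,3) = -21.
Row 1 must total -36; the given cells sum to -30, so (1,2) = -6.
Row 3 needs -36; the known cells sum to -18, so (3,2) = -18.

-9 -6 -21 / -24 -12 0 / -3 -18 -15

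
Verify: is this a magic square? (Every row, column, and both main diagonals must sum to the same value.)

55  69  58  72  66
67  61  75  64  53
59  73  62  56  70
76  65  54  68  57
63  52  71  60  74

Row 1: 55 + 69 + 58 + 72 + 66 = 320.
Row 2: 67 + 61 + 75 + 64 + 53 = 320.
Row 3: 59 + 73 + 62 + 56 + 70 = 320.
Row 4: 76 + 65 + 54 + 68 + 57 = 320.
Row 5: 63 + 52 + 71 + 60 + 74 = 320.
Column 1: 55 + 67 + 59 + 76 + 63 = 320.
Column 2: 69 + 61 + 73 + 65 + 52 = 320.
Column 3: 58 + 75 + 62 + 54 + 71 = 320.
Column 4: 72 + 64 + 56 + 68 + 60 = 320.
Column 5: 66 + 53 + 70 + 57 + 74 = 320.
Main diagonal: 55 + 61 + 62 + 68 + 74 = 320.
Anti-diagonal: 66 + 64 + 62 + 65 + 63 = 320.
All lines sum to 320.

Yes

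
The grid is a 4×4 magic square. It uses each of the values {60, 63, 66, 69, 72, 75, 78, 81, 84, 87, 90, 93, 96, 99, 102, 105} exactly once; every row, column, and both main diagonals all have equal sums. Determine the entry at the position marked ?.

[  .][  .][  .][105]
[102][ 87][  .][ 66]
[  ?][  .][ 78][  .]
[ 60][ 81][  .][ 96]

The 16 entries sum to 1320, so each line sums to 1320/4 = 330.
The remaining cell in row 2 is (2,3) = 330 − 255 = 75.
From row 4, 330 − (60 + 81 + 96) gives (4,3) = 93.
Column 3 needs 330; the known cells sum to 246, so (1,3) = 84.
From column 4, 330 − (105 + 66 + 96) gives (3,4) = 63.
Main diagonal needs 330; the known cells sum to 261, so (1,1) = 69.
From anti-diagonal, 330 − (105 + 75 + 60) gives (3,2) = 90.
Row 1: 69 + 84 + 105 + ? = 330, so (1,2) = 72.
Row 3 needs 330; the known cells sum to 231, so (3,1) = 99.

99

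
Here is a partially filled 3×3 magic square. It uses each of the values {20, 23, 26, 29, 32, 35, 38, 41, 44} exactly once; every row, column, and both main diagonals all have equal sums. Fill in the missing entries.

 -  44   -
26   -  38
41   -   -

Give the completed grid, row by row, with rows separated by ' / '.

The 9 entries sum to 288, so each line sums to 288/3 = 96.
Row 2 needs 96; the known cells sum to 64, so (2,2) = 32.
From column 1, 96 − (26 + 41) gives (1,1) = 29.
Column 2 needs 96; the known cells sum to 76, so (3,2) = 20.
Main diagonal: 29 + 32 + ? = 96, so (3,3) = 35.
Using anti-diagonal: 32 + 41 + ? → (1,3) = 96 − 73 = 23.

29 44 23 / 26 32 38 / 41 20 35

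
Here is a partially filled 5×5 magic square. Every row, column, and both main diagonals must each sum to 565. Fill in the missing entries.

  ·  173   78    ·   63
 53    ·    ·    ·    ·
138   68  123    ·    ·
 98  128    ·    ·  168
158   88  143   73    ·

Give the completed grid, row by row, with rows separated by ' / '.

118 173 78 133 63 / 53 108 163 93 148 / 138 68 123 153 83 / 98 128 58 113 168 / 158 88 143 73 103

The remaining cell in row 5 is (5,5) = 565 − 462 = 103.
Column 1: 53 + 138 + 98 + 158 + ? = 565, so (1,1) = 118.
From column 2, 565 − (173 + 68 + 128 + 88) gives (2,2) = 108.
Main diagonal needs 565; the known cells sum to 452, so (4,4) = 113.
Using anti-diagonal: 63 + 123 + 128 + 158 + ? → (2,4) = 565 − 472 = 93.
From row 1, 565 − (118 + 173 + 78 + 63) gives (1,4) = 133.
The remaining cell in row 4 is (4,3) = 565 − 507 = 58.
Column 3 must total 565; the given cells sum to 402, so (2,3) = 163.
Column 4 needs 565; the known cells sum to 412, so (3,4) = 153.
The remaining cell in row 2 is (2,5) = 565 − 417 = 148.
Row 3: 138 + 68 + 123 + 153 + ? = 565, so (3,5) = 83.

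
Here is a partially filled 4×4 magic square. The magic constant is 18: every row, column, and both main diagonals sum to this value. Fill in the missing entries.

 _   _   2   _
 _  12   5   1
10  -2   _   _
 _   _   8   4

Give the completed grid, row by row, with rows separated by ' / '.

The remaining cell in row 2 is (2,1) = 18 − 18 = 0.
Using column 3: 2 + 5 + 8 + ? → (3,3) = 18 − 15 = 3.
Main diagonal: 12 + 3 + 4 + ? = 18, so (1,1) = -1.
The remaining cell in row 3 is (3,4) = 18 − 11 = 7.
Column 1 must total 18; the given cells sum to 9, so (4,1) = 9.
From column 4, 18 − (1 + 7 + 4) gives (1,4) = 6.
Row 1 needs 18; the known cells sum to 7, so (1,2) = 11.
Row 4 needs 18; the known cells sum to 21, so (4,2) = -3.

-1 11 2 6 / 0 12 5 1 / 10 -2 3 7 / 9 -3 8 4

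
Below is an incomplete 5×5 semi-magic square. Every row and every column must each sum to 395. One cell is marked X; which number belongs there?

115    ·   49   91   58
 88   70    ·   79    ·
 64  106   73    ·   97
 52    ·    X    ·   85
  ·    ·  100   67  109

61

Row 1 must total 395; the given cells sum to 313, so (1,2) = 82.
Row 3: 64 + 106 + 73 + 97 + ? = 395, so (3,4) = 55.
From column 1, 395 − (115 + 88 + 64 + 52) gives (5,1) = 76.
Column 4 needs 395; the known cells sum to 292, so (4,4) = 103.
Column 5 must total 395; the given cells sum to 349, so (2,5) = 46.
Row 2 must total 395; the given cells sum to 283, so (2,3) = 112.
The remaining cell in row 5 is (5,2) = 395 − 352 = 43.
Using column 2: 82 + 70 + 106 + 43 + ? → (4,2) = 395 − 301 = 94.
Column 3 must total 395; the given cells sum to 334, so (4,3) = 61.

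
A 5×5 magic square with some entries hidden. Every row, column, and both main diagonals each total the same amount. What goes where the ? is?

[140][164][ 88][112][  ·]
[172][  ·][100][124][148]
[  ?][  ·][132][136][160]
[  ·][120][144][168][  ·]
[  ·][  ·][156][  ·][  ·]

Column 3 is complete and sums to 620; that is the magic constant.
Row 1 needs 620; the known cells sum to 504, so (1,5) = 116.
The remaining cell in row 2 is (2,2) = 620 − 544 = 76.
The remaining cell in column 4 is (5,4) = 620 − 540 = 80.
Main diagonal: 140 + 76 + 132 + 168 + ? = 620, so (5,5) = 104.
Anti-diagonal needs 620; the known cells sum to 492, so (5,1) = 128.
Row 5: 128 + 156 + 80 + 104 + ? = 620, so (5,2) = 152.
From column 2, 620 − (164 + 76 + 120 + 152) gives (3,2) = 108.
Column 5 needs 620; the known cells sum to 528, so (4,5) = 92.
Row 3 must total 620; the given cells sum to 536, so (3,1) = 84.

84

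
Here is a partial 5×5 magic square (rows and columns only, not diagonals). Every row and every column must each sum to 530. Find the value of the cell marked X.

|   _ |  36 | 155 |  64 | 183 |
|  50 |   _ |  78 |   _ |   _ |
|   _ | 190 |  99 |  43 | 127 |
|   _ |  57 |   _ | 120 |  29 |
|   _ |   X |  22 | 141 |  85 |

113

From row 1, 530 − (36 + 155 + 64 + 183) gives (1,1) = 92.
The remaining cell in row 3 is (3,1) = 530 − 459 = 71.
Column 3 must total 530; the given cells sum to 354, so (4,3) = 176.
Using column 4: 64 + 43 + 120 + 141 + ? → (2,4) = 530 − 368 = 162.
Column 5 must total 530; the given cells sum to 424, so (2,5) = 106.
Using row 2: 50 + 78 + 162 + 106 + ? → (2,2) = 530 − 396 = 134.
Row 4: 57 + 176 + 120 + 29 + ? = 530, so (4,1) = 148.
Column 1 must total 530; the given cells sum to 361, so (5,1) = 169.
Column 2: 36 + 134 + 190 + 57 + ? = 530, so (5,2) = 113.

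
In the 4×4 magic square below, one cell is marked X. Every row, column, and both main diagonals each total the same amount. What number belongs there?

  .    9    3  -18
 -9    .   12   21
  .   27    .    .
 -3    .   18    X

Anti-diagonal is complete and sums to 18; that is the magic constant.
Row 1: 9 + 3 + (-18) + ? = 18, so (1,1) = 24.
Row 2: -9 + 12 + 21 + ? = 18, so (2,2) = -6.
Using column 1: 24 + (-9) + (-3) + ? → (3,1) = 18 − 12 = 6.
Column 2 needs 18; the known cells sum to 30, so (4,2) = -12.
The remaining cell in column 3 is (3,3) = 18 − 33 = -15.
Using main diagonal: 24 + (-6) + (-15) + ? → (4,4) = 18 − 3 = 15.

15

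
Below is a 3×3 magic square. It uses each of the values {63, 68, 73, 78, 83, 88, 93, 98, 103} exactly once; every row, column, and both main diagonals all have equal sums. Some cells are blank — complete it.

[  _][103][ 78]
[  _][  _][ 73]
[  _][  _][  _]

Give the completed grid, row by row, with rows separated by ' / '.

68 103 78 / 93 83 73 / 88 63 98

The 9 entries sum to 747, so each line sums to 747/3 = 249.
Row 1: 103 + 78 + ? = 249, so (1,1) = 68.
From column 3, 249 − (78 + 73) gives (3,3) = 98.
Main diagonal: 68 + 98 + ? = 249, so (2,2) = 83.
Anti-diagonal: 78 + 83 + ? = 249, so (3,1) = 88.
Row 2 needs 249; the known cells sum to 156, so (2,1) = 93.
The remaining cell in row 3 is (3,2) = 249 − 186 = 63.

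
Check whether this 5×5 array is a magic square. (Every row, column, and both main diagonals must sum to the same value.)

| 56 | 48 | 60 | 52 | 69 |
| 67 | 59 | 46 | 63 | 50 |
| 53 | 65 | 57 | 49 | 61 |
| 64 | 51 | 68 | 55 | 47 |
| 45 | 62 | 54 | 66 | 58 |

Yes

Row 1: 56 + 48 + 60 + 52 + 69 = 285.
Row 2: 67 + 59 + 46 + 63 + 50 = 285.
Row 3: 53 + 65 + 57 + 49 + 61 = 285.
Row 4: 64 + 51 + 68 + 55 + 47 = 285.
Row 5: 45 + 62 + 54 + 66 + 58 = 285.
Column 1: 56 + 67 + 53 + 64 + 45 = 285.
Column 2: 48 + 59 + 65 + 51 + 62 = 285.
Column 3: 60 + 46 + 57 + 68 + 54 = 285.
Column 4: 52 + 63 + 49 + 55 + 66 = 285.
Column 5: 69 + 50 + 61 + 47 + 58 = 285.
Main diagonal: 56 + 59 + 57 + 55 + 58 = 285.
Anti-diagonal: 69 + 63 + 57 + 51 + 45 = 285.
All lines sum to 285.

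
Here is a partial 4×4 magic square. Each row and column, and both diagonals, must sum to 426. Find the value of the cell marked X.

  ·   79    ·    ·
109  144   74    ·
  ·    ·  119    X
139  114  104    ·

134

Using row 2: 109 + 144 + 74 + ? → (2,4) = 426 − 327 = 99.
Row 4 needs 426; the known cells sum to 357, so (4,4) = 69.
Column 2: 79 + 144 + 114 + ? = 426, so (3,2) = 89.
Column 3 needs 426; the known cells sum to 297, so (1,3) = 129.
Main diagonal needs 426; the known cells sum to 332, so (1,1) = 94.
Anti-diagonal must total 426; the given cells sum to 302, so (1,4) = 124.
Using column 1: 94 + 109 + 139 + ? → (3,1) = 426 − 342 = 84.
Using column 4: 124 + 99 + 69 + ? → (3,4) = 426 − 292 = 134.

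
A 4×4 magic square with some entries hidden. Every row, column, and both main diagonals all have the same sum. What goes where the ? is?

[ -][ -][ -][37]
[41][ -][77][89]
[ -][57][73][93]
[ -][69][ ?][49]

53

Column 4 is complete and sums to 268; that is the magic constant.
Row 2 needs 268; the known cells sum to 207, so (2,2) = 61.
Row 3 must total 268; the given cells sum to 223, so (3,1) = 45.
Using column 2: 61 + 57 + 69 + ? → (1,2) = 268 − 187 = 81.
Main diagonal needs 268; the known cells sum to 183, so (1,1) = 85.
From anti-diagonal, 268 − (37 + 77 + 57) gives (4,1) = 97.
Row 1 needs 268; the known cells sum to 203, so (1,3) = 65.
Using row 4: 97 + 69 + 49 + ? → (4,3) = 268 − 215 = 53.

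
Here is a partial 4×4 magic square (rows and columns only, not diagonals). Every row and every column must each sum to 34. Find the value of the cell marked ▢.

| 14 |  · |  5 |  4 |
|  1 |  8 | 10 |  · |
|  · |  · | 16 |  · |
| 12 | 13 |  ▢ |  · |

Row 1 must total 34; the given cells sum to 23, so (1,2) = 11.
Row 2 needs 34; the known cells sum to 19, so (2,4) = 15.
Column 1 needs 34; the known cells sum to 27, so (3,1) = 7.
Column 2: 11 + 8 + 13 + ? = 34, so (3,2) = 2.
Column 3 needs 34; the known cells sum to 31, so (4,3) = 3.

3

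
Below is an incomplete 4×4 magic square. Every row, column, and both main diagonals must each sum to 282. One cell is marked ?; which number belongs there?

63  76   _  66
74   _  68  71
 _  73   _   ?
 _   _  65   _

Row 1: 63 + 76 + 66 + ? = 282, so (1,3) = 77.
Using row 2: 74 + 68 + 71 + ? → (2,2) = 282 − 213 = 69.
Using column 2: 76 + 69 + 73 + ? → (4,2) = 282 − 218 = 64.
From column 3, 282 − (77 + 68 + 65) gives (3,3) = 72.
The remaining cell in main diagonal is (4,4) = 282 − 204 = 78.
From anti-diagonal, 282 − (66 + 68 + 73) gives (4,1) = 75.
Column 1 needs 282; the known cells sum to 212, so (3,1) = 70.
The remaining cell in column 4 is (3,4) = 282 − 215 = 67.

67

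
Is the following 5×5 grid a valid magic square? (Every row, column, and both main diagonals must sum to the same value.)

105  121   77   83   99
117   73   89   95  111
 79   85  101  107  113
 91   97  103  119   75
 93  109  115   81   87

Yes

Row 1: 105 + 121 + 77 + 83 + 99 = 485.
Row 2: 117 + 73 + 89 + 95 + 111 = 485.
Row 3: 79 + 85 + 101 + 107 + 113 = 485.
Row 4: 91 + 97 + 103 + 119 + 75 = 485.
Row 5: 93 + 109 + 115 + 81 + 87 = 485.
Column 1: 105 + 117 + 79 + 91 + 93 = 485.
Column 2: 121 + 73 + 85 + 97 + 109 = 485.
Column 3: 77 + 89 + 101 + 103 + 115 = 485.
Column 4: 83 + 95 + 107 + 119 + 81 = 485.
Column 5: 99 + 111 + 113 + 75 + 87 = 485.
Main diagonal: 105 + 73 + 101 + 119 + 87 = 485.
Anti-diagonal: 99 + 95 + 101 + 97 + 93 = 485.
All lines sum to 485.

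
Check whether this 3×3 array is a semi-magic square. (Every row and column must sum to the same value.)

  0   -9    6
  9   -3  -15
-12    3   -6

Row 1: 0 + (-9) + 6 = -3.
Row 2: 9 + (-3) + (-15) = -9.
Row 3: -12 + 3 + (-6) = -15.
Column 1: 0 + 9 + (-12) = -3.
Column 2: -9 + (-3) + 3 = -9.
Column 3: 6 + (-15) + (-6) = -15.

No — column 3 sums to -15 but column 2 sums to -9.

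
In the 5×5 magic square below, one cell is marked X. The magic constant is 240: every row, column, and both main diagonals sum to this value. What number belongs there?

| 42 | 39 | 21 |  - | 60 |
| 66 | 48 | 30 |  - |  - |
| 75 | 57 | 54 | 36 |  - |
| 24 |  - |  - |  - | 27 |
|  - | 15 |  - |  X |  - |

From row 1, 240 − (42 + 39 + 21 + 60) gives (1,4) = 78.
From row 3, 240 − (75 + 57 + 54 + 36) gives (3,5) = 18.
From column 1, 240 − (42 + 66 + 75 + 24) gives (5,1) = 33.
Column 2: 39 + 48 + 57 + 15 + ? = 240, so (4,2) = 81.
From anti-diagonal, 240 − (60 + 54 + 81 + 33) gives (2,4) = 12.
Row 2 must total 240; the given cells sum to 156, so (2,5) = 84.
Column 5: 60 + 84 + 18 + 27 + ? = 240, so (5,5) = 51.
Using main diagonal: 42 + 48 + 54 + 51 + ? → (4,4) = 240 − 195 = 45.
Row 4 must total 240; the given cells sum to 177, so (4,3) = 63.
From column 3, 240 − (21 + 30 + 54 + 63) gives (5,3) = 72.
The remaining cell in column 4 is (5,4) = 240 − 171 = 69.

69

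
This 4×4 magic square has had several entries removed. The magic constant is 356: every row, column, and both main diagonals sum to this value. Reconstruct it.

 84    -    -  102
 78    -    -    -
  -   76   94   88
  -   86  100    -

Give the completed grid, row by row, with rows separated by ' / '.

Row 3 needs 356; the known cells sum to 258, so (3,1) = 98.
Column 1 needs 356; the known cells sum to 260, so (4,1) = 96.
Anti-diagonal: 102 + 76 + 96 + ? = 356, so (2,3) = 82.
From row 4, 356 − (96 + 86 + 100) gives (4,4) = 74.
From column 3, 356 − (82 + 94 + 100) gives (1,3) = 80.
From column 4, 356 − (102 + 88 + 74) gives (2,4) = 92.
Main diagonal: 84 + 94 + 74 + ? = 356, so (2,2) = 104.
Row 1: 84 + 80 + 102 + ? = 356, so (1,2) = 90.

84 90 80 102 / 78 104 82 92 / 98 76 94 88 / 96 86 100 74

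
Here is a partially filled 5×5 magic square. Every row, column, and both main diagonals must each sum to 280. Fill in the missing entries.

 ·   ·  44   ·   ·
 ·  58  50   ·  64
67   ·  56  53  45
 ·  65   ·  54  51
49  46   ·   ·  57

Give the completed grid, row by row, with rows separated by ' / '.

55 52 44 66 63 / 61 58 50 47 64 / 67 59 56 53 45 / 48 65 62 54 51 / 49 46 68 60 57

Row 3 needs 280; the known cells sum to 221, so (3,2) = 59.
The remaining cell in column 2 is (1,2) = 280 − 228 = 52.
Column 5 must total 280; the given cells sum to 217, so (1,5) = 63.
From main diagonal, 280 − (58 + 56 + 54 + 57) gives (1,1) = 55.
The remaining cell in anti-diagonal is (2,4) = 280 − 233 = 47.
Row 1 must total 280; the given cells sum to 214, so (1,4) = 66.
Row 2 needs 280; the known cells sum to 219, so (2,1) = 61.
The remaining cell in column 1 is (4,1) = 280 − 232 = 48.
Column 4 needs 280; the known cells sum to 220, so (5,4) = 60.
The remaining cell in row 4 is (4,3) = 280 − 218 = 62.
The remaining cell in row 5 is (5,3) = 280 − 212 = 68.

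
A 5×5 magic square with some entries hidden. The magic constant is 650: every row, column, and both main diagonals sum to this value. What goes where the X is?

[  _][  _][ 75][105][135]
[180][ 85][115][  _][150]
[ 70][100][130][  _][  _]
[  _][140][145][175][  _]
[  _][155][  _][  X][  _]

Row 2 must total 650; the given cells sum to 530, so (2,4) = 120.
Using column 2: 85 + 100 + 140 + 155 + ? → (1,2) = 650 − 480 = 170.
The remaining cell in column 3 is (5,3) = 650 − 465 = 185.
Using anti-diagonal: 135 + 120 + 130 + 140 + ? → (5,1) = 650 − 525 = 125.
Row 1 needs 650; the known cells sum to 485, so (1,1) = 165.
The remaining cell in column 1 is (4,1) = 650 − 540 = 110.
Using main diagonal: 165 + 85 + 130 + 175 + ? → (5,5) = 650 − 555 = 95.
Row 4: 110 + 140 + 145 + 175 + ? = 650, so (4,5) = 80.
From row 5, 650 − (125 + 155 + 185 + 95) gives (5,4) = 90.

90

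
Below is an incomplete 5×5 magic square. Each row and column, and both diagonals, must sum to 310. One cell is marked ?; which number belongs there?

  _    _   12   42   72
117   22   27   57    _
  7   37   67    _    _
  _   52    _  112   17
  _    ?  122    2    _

Row 2 must total 310; the given cells sum to 223, so (2,5) = 87.
The remaining cell in column 3 is (4,3) = 310 − 228 = 82.
Column 4 needs 310; the known cells sum to 213, so (3,4) = 97.
Anti-diagonal: 72 + 57 + 67 + 52 + ? = 310, so (5,1) = 62.
Row 3 needs 310; the known cells sum to 208, so (3,5) = 102.
Row 4 must total 310; the given cells sum to 263, so (4,1) = 47.
Column 1: 117 + 7 + 47 + 62 + ? = 310, so (1,1) = 77.
Column 5 must total 310; the given cells sum to 278, so (5,5) = 32.
The remaining cell in row 1 is (1,2) = 310 − 203 = 107.
Using row 5: 62 + 122 + 2 + 32 + ? → (5,2) = 310 − 218 = 92.

92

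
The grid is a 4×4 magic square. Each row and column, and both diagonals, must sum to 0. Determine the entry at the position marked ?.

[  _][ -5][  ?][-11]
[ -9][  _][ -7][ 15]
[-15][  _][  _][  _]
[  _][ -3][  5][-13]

3

Row 2 must total 0; the given cells sum to -1, so (2,2) = 1.
Row 4: -3 + 5 + (-13) + ? = 0, so (4,1) = 11.
Column 1 needs 0; the known cells sum to -13, so (1,1) = 13.
Column 2 must total 0; the given cells sum to -7, so (3,2) = 7.
Column 4: -11 + 15 + (-13) + ? = 0, so (3,4) = 9.
Using main diagonal: 13 + 1 + (-13) + ? → (3,3) = 0 − 1 = -1.
Using row 1: 13 + (-5) + (-11) + ? → (1,3) = 0 − (-3) = 3.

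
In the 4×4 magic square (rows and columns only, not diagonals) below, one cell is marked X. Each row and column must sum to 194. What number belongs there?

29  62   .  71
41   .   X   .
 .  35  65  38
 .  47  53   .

The remaining cell in row 1 is (1,3) = 194 − 162 = 32.
From row 3, 194 − (35 + 65 + 38) gives (3,1) = 56.
Column 1 must total 194; the given cells sum to 126, so (4,1) = 68.
Using column 2: 62 + 35 + 47 + ? → (2,2) = 194 − 144 = 50.
Column 3 needs 194; the known cells sum to 150, so (2,3) = 44.

44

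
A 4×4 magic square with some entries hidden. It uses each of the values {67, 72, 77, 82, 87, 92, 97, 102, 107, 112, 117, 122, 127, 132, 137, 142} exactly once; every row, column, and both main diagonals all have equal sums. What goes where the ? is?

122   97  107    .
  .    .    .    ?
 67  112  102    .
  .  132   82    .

The 16 entries sum to 1672, so each line sums to 1672/4 = 418.
Row 1 needs 418; the known cells sum to 326, so (1,4) = 92.
Row 3 needs 418; the known cells sum to 281, so (3,4) = 137.
The remaining cell in column 2 is (2,2) = 418 − 341 = 77.
Column 3: 107 + 102 + 82 + ? = 418, so (2,3) = 127.
Main diagonal must total 418; the given cells sum to 301, so (4,4) = 117.
The remaining cell in anti-diagonal is (4,1) = 418 − 331 = 87.
From column 1, 418 − (122 + 67 + 87) gives (2,1) = 142.
Column 4: 92 + 137 + 117 + ? = 418, so (2,4) = 72.

72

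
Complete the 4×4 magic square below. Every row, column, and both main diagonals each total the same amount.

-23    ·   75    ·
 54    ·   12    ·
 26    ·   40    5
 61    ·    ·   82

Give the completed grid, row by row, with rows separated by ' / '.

-23 68 75 -2 / 54 19 12 33 / 26 47 40 5 / 61 -16 -9 82

Column 1 is already complete: -23 + 54 + 26 + 61 = 118, so that is the magic constant.
Row 3: 26 + 40 + 5 + ? = 118, so (3,2) = 47.
The remaining cell in column 3 is (4,3) = 118 − 127 = -9.
Main diagonal must total 118; the given cells sum to 99, so (2,2) = 19.
Anti-diagonal needs 118; the known cells sum to 120, so (1,4) = -2.
Row 1 must total 118; the given cells sum to 50, so (1,2) = 68.
Row 2 must total 118; the given cells sum to 85, so (2,4) = 33.
Row 4 needs 118; the known cells sum to 134, so (4,2) = -16.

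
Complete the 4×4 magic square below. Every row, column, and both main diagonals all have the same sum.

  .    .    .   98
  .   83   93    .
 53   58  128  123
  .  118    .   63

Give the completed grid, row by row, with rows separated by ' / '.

Row 3 is already complete: 53 + 58 + 128 + 123 = 362, so that is the magic constant.
Column 2 needs 362; the known cells sum to 259, so (1,2) = 103.
From column 4, 362 − (98 + 123 + 63) gives (2,4) = 78.
Using main diagonal: 83 + 128 + 63 + ? → (1,1) = 362 − 274 = 88.
Anti-diagonal needs 362; the known cells sum to 249, so (4,1) = 113.
From row 1, 362 − (88 + 103 + 98) gives (1,3) = 73.
Row 2: 83 + 93 + 78 + ? = 362, so (2,1) = 108.
Row 4: 113 + 118 + 63 + ? = 362, so (4,3) = 68.

88 103 73 98 / 108 83 93 78 / 53 58 128 123 / 113 118 68 63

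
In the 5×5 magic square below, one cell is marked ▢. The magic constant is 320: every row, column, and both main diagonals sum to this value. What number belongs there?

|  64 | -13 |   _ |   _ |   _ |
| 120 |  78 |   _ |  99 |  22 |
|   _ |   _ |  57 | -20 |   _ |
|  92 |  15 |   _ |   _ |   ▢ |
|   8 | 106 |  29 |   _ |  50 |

Row 2 needs 320; the known cells sum to 319, so (2,3) = 1.
Row 5 must total 320; the given cells sum to 193, so (5,4) = 127.
From column 1, 320 − (64 + 120 + 92 + 8) gives (3,1) = 36.
From column 2, 320 − (-13 + 78 + 15 + 106) gives (3,2) = 134.
From main diagonal, 320 − (64 + 78 + 57 + 50) gives (4,4) = 71.
Using anti-diagonal: 99 + 57 + 15 + 8 + ? → (1,5) = 320 − 179 = 141.
Row 3 needs 320; the known cells sum to 207, so (3,5) = 113.
Column 4 must total 320; the given cells sum to 277, so (1,4) = 43.
From column 5, 320 − (141 + 22 + 113 + 50) gives (4,5) = -6.

-6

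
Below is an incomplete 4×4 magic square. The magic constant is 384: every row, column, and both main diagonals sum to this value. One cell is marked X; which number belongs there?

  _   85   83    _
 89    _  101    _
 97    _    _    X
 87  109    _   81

103

Row 4 needs 384; the known cells sum to 277, so (4,3) = 107.
The remaining cell in column 1 is (1,1) = 384 − 273 = 111.
Column 3 needs 384; the known cells sum to 291, so (3,3) = 93.
The remaining cell in main diagonal is (2,2) = 384 − 285 = 99.
Using row 1: 111 + 85 + 83 + ? → (1,4) = 384 − 279 = 105.
Row 2 must total 384; the given cells sum to 289, so (2,4) = 95.
Column 2: 85 + 99 + 109 + ? = 384, so (3,2) = 91.
Column 4 needs 384; the known cells sum to 281, so (3,4) = 103.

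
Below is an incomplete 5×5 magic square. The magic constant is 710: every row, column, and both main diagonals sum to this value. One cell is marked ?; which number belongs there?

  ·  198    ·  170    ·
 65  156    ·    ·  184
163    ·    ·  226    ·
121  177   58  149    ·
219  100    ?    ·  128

Row 4 must total 710; the given cells sum to 505, so (4,5) = 205.
The remaining cell in column 1 is (1,1) = 710 − 568 = 142.
Column 2: 198 + 156 + 177 + 100 + ? = 710, so (3,2) = 79.
Main diagonal: 142 + 156 + 149 + 128 + ? = 710, so (3,3) = 135.
Row 3 must total 710; the given cells sum to 603, so (3,5) = 107.
Column 5 needs 710; the known cells sum to 624, so (1,5) = 86.
Anti-diagonal: 86 + 135 + 177 + 219 + ? = 710, so (2,4) = 93.
Using row 1: 142 + 198 + 170 + 86 + ? → (1,3) = 710 − 596 = 114.
Row 2 must total 710; the given cells sum to 498, so (2,3) = 212.
The remaining cell in column 3 is (5,3) = 710 − 519 = 191.

191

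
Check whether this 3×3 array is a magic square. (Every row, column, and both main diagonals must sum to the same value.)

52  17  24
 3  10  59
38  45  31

No — column 1 sums to 93 but column 3 sums to 114.

Row 1: 52 + 17 + 24 = 93.
Row 2: 3 + 10 + 59 = 72.
Row 3: 38 + 45 + 31 = 114.
Column 1: 52 + 3 + 38 = 93.
Column 2: 17 + 10 + 45 = 72.
Column 3: 24 + 59 + 31 = 114.
Main diagonal: 52 + 10 + 31 = 93.
Anti-diagonal: 24 + 10 + 38 = 72.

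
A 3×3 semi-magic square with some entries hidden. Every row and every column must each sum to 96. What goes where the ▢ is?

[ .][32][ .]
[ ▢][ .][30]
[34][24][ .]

Using row 3: 34 + 24 + ? → (3,3) = 96 − 58 = 38.
Using column 2: 32 + 24 + ? → (2,2) = 96 − 56 = 40.
From column 3, 96 − (30 + 38) gives (1,3) = 28.
The remaining cell in row 1 is (1,1) = 96 − 60 = 36.
From row 2, 96 − (40 + 30) gives (2,1) = 26.

26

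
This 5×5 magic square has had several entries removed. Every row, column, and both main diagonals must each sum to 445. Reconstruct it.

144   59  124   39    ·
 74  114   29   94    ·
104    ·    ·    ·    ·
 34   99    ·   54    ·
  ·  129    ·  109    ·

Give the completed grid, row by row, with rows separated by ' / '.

Row 1 must total 445; the given cells sum to 366, so (1,5) = 79.
Using row 2: 74 + 114 + 29 + 94 + ? → (2,5) = 445 − 311 = 134.
The remaining cell in column 1 is (5,1) = 445 − 356 = 89.
The remaining cell in column 2 is (3,2) = 445 − 401 = 44.
Column 4: 39 + 94 + 54 + 109 + ? = 445, so (3,4) = 149.
The remaining cell in anti-diagonal is (3,3) = 445 − 361 = 84.
The remaining cell in row 3 is (3,5) = 445 − 381 = 64.
The remaining cell in main diagonal is (5,5) = 445 − 396 = 49.
The remaining cell in row 5 is (5,3) = 445 − 376 = 69.
From column 3, 445 − (124 + 29 + 84 + 69) gives (4,3) = 139.
Using column 5: 79 + 134 + 64 + 49 + ? → (4,5) = 445 − 326 = 119.

144 59 124 39 79 / 74 114 29 94 134 / 104 44 84 149 64 / 34 99 139 54 119 / 89 129 69 109 49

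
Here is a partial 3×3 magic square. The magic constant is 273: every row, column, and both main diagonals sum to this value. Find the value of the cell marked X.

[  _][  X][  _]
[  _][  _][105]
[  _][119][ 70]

From row 3, 273 − (119 + 70) gives (3,1) = 84.
Column 3 must total 273; the given cells sum to 175, so (1,3) = 98.
The remaining cell in anti-diagonal is (2,2) = 273 − 182 = 91.
From row 2, 273 − (91 + 105) gives (2,1) = 77.
Using column 1: 77 + 84 + ? → (1,1) = 273 − 161 = 112.
Column 2 must total 273; the given cells sum to 210, so (1,2) = 63.

63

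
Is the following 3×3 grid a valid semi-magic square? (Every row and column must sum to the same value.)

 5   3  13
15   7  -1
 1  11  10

Row 1: 5 + 3 + 13 = 21.
Row 2: 15 + 7 + (-1) = 21.
Row 3: 1 + 11 + 10 = 22.
Column 1: 5 + 15 + 1 = 21.
Column 2: 3 + 7 + 11 = 21.
Column 3: 13 + (-1) + 10 = 22.

No — column 1 sums to 21 but row 3 sums to 22.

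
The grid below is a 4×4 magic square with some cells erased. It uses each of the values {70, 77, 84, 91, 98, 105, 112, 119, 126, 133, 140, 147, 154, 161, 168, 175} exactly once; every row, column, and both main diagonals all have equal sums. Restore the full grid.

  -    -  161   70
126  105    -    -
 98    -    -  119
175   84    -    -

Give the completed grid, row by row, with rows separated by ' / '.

The 16 entries sum to 1960, so each line sums to 1960/4 = 490.
The remaining cell in column 1 is (1,1) = 490 − 399 = 91.
The remaining cell in row 1 is (1,2) = 490 − 322 = 168.
From column 2, 490 − (168 + 105 + 84) gives (3,2) = 133.
Anti-diagonal must total 490; the given cells sum to 378, so (2,3) = 112.
Using row 2: 126 + 105 + 112 + ? → (2,4) = 490 − 343 = 147.
Row 3: 98 + 133 + 119 + ? = 490, so (3,3) = 140.
The remaining cell in column 3 is (4,3) = 490 − 413 = 77.
Using column 4: 70 + 147 + 119 + ? → (4,4) = 490 − 336 = 154.

91 168 161 70 / 126 105 112 147 / 98 133 140 119 / 175 84 77 154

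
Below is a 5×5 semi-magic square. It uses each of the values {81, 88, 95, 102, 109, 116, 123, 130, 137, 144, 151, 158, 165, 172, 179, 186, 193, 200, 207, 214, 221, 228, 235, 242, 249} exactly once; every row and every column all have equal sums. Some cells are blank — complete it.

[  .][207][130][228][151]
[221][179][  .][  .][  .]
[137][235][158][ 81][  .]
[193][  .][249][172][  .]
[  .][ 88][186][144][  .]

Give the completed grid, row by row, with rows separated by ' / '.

109 207 130 228 151 / 221 179 102 200 123 / 137 235 158 81 214 / 193 116 249 172 95 / 165 88 186 144 242

The 25 entries sum to 4125, so each line sums to 4125/5 = 825.
Row 1 needs 825; the known cells sum to 716, so (1,1) = 109.
Row 3: 137 + 235 + 158 + 81 + ? = 825, so (3,5) = 214.
Column 1 must total 825; the given cells sum to 660, so (5,1) = 165.
Column 2: 207 + 179 + 235 + 88 + ? = 825, so (4,2) = 116.
Column 3 must total 825; the given cells sum to 723, so (2,3) = 102.
Column 4 needs 825; the known cells sum to 625, so (2,4) = 200.
Row 2: 221 + 179 + 102 + 200 + ? = 825, so (2,5) = 123.
Using row 4: 193 + 116 + 249 + 172 + ? → (4,5) = 825 − 730 = 95.
Row 5 must total 825; the given cells sum to 583, so (5,5) = 242.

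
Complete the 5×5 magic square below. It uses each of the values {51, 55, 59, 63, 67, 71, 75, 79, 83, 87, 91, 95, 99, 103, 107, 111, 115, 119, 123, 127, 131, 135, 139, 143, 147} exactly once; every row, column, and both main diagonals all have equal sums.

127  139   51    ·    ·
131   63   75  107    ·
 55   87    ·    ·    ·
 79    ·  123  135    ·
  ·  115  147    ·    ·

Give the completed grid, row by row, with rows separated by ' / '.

127 139 51 83 95 / 131 63 75 107 119 / 55 87 99 111 143 / 79 91 123 135 67 / 103 115 147 59 71

The 25 entries sum to 2475, so each line sums to 2475/5 = 495.
The remaining cell in row 2 is (2,5) = 495 − 376 = 119.
Using column 1: 127 + 131 + 55 + 79 + ? → (5,1) = 495 − 392 = 103.
Using column 2: 139 + 63 + 87 + 115 + ? → (4,2) = 495 − 404 = 91.
Using column 3: 51 + 75 + 123 + 147 + ? → (3,3) = 495 − 396 = 99.
Main diagonal must total 495; the given cells sum to 424, so (5,5) = 71.
From anti-diagonal, 495 − (107 + 99 + 91 + 103) gives (1,5) = 95.
Using row 1: 127 + 139 + 51 + 95 + ? → (1,4) = 495 − 412 = 83.
The remaining cell in row 4 is (4,5) = 495 − 428 = 67.
From row 5, 495 − (103 + 115 + 147 + 71) gives (5,4) = 59.
Using column 4: 83 + 107 + 135 + 59 + ? → (3,4) = 495 − 384 = 111.
Column 5 must total 495; the given cells sum to 352, so (3,5) = 143.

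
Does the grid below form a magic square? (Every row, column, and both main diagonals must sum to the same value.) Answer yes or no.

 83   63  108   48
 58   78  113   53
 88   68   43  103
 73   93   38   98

Yes

Row 1: 83 + 63 + 108 + 48 = 302.
Row 2: 58 + 78 + 113 + 53 = 302.
Row 3: 88 + 68 + 43 + 103 = 302.
Row 4: 73 + 93 + 38 + 98 = 302.
Column 1: 83 + 58 + 88 + 73 = 302.
Column 2: 63 + 78 + 68 + 93 = 302.
Column 3: 108 + 113 + 43 + 38 = 302.
Column 4: 48 + 53 + 103 + 98 = 302.
Main diagonal: 83 + 78 + 43 + 98 = 302.
Anti-diagonal: 48 + 113 + 68 + 73 = 302.
All lines sum to 302.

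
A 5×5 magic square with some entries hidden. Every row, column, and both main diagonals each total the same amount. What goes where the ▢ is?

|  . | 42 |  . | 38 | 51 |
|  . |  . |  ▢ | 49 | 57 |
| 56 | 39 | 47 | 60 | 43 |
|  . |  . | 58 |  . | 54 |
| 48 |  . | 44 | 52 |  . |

Row 3 is complete and sums to 245; that is the magic constant.
Column 4 needs 245; the known cells sum to 199, so (4,4) = 46.
From column 5, 245 − (51 + 57 + 43 + 54) gives (5,5) = 40.
Anti-diagonal: 51 + 49 + 47 + 48 + ? = 245, so (4,2) = 50.
From row 4, 245 − (50 + 58 + 46 + 54) gives (4,1) = 37.
The remaining cell in row 5 is (5,2) = 245 − 184 = 61.
Column 2 must total 245; the given cells sum to 192, so (2,2) = 53.
From main diagonal, 245 − (53 + 47 + 46 + 40) gives (1,1) = 59.
From row 1, 245 − (59 + 42 + 38 + 51) gives (1,3) = 55.
Using column 1: 59 + 56 + 37 + 48 + ? → (2,1) = 245 − 200 = 45.
From column 3, 245 − (55 + 47 + 58 + 44) gives (2,3) = 41.

41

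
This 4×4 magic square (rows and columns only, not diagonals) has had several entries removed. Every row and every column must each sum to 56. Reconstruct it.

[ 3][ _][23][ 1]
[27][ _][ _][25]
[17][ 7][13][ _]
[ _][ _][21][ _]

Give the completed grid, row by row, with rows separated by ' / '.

3 29 23 1 / 27 5 -1 25 / 17 7 13 19 / 9 15 21 11

Row 1 needs 56; the known cells sum to 27, so (1,2) = 29.
From row 3, 56 − (17 + 7 + 13) gives (3,4) = 19.
Column 1: 3 + 27 + 17 + ? = 56, so (4,1) = 9.
Using column 3: 23 + 13 + 21 + ? → (2,3) = 56 − 57 = -1.
Column 4 needs 56; the known cells sum to 45, so (4,4) = 11.
From row 2, 56 − (27 + (-1) + 25) gives (2,2) = 5.
From row 4, 56 − (9 + 21 + 11) gives (4,2) = 15.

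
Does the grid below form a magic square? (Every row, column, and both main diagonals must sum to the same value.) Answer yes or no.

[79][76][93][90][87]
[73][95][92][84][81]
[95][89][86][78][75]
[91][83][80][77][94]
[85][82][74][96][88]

Row 1: 79 + 76 + 93 + 90 + 87 = 425.
Row 2: 73 + 95 + 92 + 84 + 81 = 425.
Row 3: 95 + 89 + 86 + 78 + 75 = 423.
Row 4: 91 + 83 + 80 + 77 + 94 = 425.
Row 5: 85 + 82 + 74 + 96 + 88 = 425.
Column 1: 79 + 73 + 95 + 91 + 85 = 423.
Column 2: 76 + 95 + 89 + 83 + 82 = 425.
Column 3: 93 + 92 + 86 + 80 + 74 = 425.
Column 4: 90 + 84 + 78 + 77 + 96 = 425.
Column 5: 87 + 81 + 75 + 94 + 88 = 425.
Main diagonal: 79 + 95 + 86 + 77 + 88 = 425.
Anti-diagonal: 87 + 84 + 86 + 83 + 85 = 425.

No — row 3 sums to 423 but column 5 sums to 425.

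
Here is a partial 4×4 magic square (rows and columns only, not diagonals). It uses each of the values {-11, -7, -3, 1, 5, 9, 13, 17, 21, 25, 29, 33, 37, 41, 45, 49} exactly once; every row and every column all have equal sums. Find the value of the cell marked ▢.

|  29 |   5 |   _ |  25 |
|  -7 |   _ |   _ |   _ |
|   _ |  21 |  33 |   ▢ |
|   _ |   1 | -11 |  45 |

The 16 entries sum to 304, so each line sums to 304/4 = 76.
From row 1, 76 − (29 + 5 + 25) gives (1,3) = 17.
Row 4: 1 + (-11) + 45 + ? = 76, so (4,1) = 41.
Using column 1: 29 + (-7) + 41 + ? → (3,1) = 76 − 63 = 13.
Using column 2: 5 + 21 + 1 + ? → (2,2) = 76 − 27 = 49.
Column 3: 17 + 33 + (-11) + ? = 76, so (2,3) = 37.
From row 2, 76 − (-7 + 49 + 37) gives (2,4) = -3.
Row 3: 13 + 21 + 33 + ? = 76, so (3,4) = 9.

9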